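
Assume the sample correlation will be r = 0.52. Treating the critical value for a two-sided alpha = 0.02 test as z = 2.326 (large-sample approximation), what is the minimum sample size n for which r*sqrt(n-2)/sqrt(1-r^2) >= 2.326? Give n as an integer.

Need r·√(n−2)/√(1−r²) ≥ 2.326
√(n−2) ≥ 2.326·√(1−0.2704) / 0.52 = 2.326·0.854166 / 0.52 = 3.8208
n−2 ≥ 14.5985  ⇒  n ≥ 16.5985
Smallest integer n = 17

17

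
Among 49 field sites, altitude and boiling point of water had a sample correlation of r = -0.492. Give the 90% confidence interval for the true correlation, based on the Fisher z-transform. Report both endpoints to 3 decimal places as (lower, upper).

(-0.653, -0.288)

z_r = atanh(-0.492) = -0.538696;  SE = 1/√(n−3) = 1/√46 = 0.147442
z-limits: -0.538696 ± 1.645·0.147442 = -0.538696 ± 0.242542 = [-0.781238, -0.296154]
ρ-limits: (tanh -0.781238, tanh -0.296154) = (-0.653, -0.288)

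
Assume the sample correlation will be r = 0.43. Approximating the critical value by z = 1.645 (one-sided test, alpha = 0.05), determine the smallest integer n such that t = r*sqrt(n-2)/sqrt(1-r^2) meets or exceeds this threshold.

14

Need r·√(n−2)/√(1−r²) ≥ 1.645
√(n−2) ≥ 1.645·√(1−0.1849) / 0.43 = 1.645·0.902829 / 0.43 = 3.4538
n−2 ≥ 11.9287  ⇒  n ≥ 13.9287
Smallest integer n = 14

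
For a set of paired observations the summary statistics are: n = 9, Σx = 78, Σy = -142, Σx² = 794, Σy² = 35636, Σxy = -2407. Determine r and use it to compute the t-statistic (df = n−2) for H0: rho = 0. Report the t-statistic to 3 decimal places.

-1.946

Numerator: nΣxy − (Σx)(Σy) = 9·(-2407) − (78)(-142) = -10587
Denominator: √[(nΣx²−(Σx)²)(nΣy²−(Σy)²)]
  nΣx²−(Σx)² = 9·794 − 6084 = 1062;  nΣy²−(Σy)² = 9·35636 − 20164 = 300560
  √(1062·300560) = √319194720 = 17866.0214
r = -10587 / 17866.0214 = -0.5926
t = r·√(n−2)/√(1−r²) = -0.5926·√7 / √(1−0.351175) = -1.567872 / 0.805497 = -1.946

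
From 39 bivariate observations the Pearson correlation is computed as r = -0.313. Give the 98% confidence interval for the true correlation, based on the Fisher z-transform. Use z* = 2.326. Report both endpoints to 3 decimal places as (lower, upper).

z_r = atanh(-0.313) = -0.323868;  SE = 1/√(n−3) = 1/√36 = 0.166667
z-limits: -0.323868 ± 2.326·0.166667 = -0.323868 ± 0.387667 = [-0.711535, 0.063799]
ρ-limits: (tanh -0.711535, tanh 0.063799) = (-0.612, 0.064)

(-0.612, 0.064)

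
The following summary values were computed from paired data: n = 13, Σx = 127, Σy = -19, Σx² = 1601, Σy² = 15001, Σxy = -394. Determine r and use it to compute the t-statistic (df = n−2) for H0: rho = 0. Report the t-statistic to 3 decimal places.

S_xy = nΣxy − ΣxΣy = 13·(-394) − 127·(-19) = -5122 − (-2413) = -2709
S_xx = nΣx² − (Σx)² = 13·1601 − 127² = 20813 − 16129 = 4684
S_yy = nΣy² − (Σy)² = 13·15001 − (-19)² = 195013 − 361 = 194652
r = S_xy / √(S_xx·S_yy) = -2709 / √(4684·194652) = -2709 / √911749968 = -2709 / 30195.1978 = -0.0897
t = r·√(n−2)/√(1−r²) = -0.0897·√11 / √(1−0.008046) = -0.297501 / 0.995969 = -0.299

-0.299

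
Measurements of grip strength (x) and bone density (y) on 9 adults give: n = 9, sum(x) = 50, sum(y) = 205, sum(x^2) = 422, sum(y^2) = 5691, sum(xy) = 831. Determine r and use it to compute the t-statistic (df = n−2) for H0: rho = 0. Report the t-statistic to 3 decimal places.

Numerator: nΣxy − (Σx)(Σy) = 9·831 − (50)(205) = -2771
Denominator: √[(nΣx²−(Σx)²)(nΣy²−(Σy)²)]
  nΣx²−(Σx)² = 9·422 − 2500 = 1298;  nΣy²−(Σy)² = 9·5691 − 42025 = 9194
  √(1298·9194) = √11933812 = 3454.5350
r = -2771 / 3454.5350 = -0.8021
t = r·√(n−2)/√(1−r²) = -0.8021·√7 / √(1−0.643364) = -2.122157 / 0.597190 = -3.554

-3.554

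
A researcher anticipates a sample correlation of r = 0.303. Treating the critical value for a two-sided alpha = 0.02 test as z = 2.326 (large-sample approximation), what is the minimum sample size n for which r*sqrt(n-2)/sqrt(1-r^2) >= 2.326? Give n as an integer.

56

Need r·√(n−2)/√(1−r²) ≥ 2.326
√(n−2) ≥ 2.326·√(1−0.091809) / 0.303 = 2.326·0.952991 / 0.303 = 7.3157
n−2 ≥ 53.5195  ⇒  n ≥ 55.5195
Smallest integer n = 56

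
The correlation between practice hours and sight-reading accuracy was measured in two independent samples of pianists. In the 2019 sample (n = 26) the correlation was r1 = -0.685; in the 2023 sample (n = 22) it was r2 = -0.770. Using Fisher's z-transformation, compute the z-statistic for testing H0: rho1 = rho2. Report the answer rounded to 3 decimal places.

0.587

z1 = atanh(-0.685) = -0.838474,  z2 = atanh(-0.770) = -1.020328
SE = √(1/(n1−3) + 1/(n2−3)) = √(1/23 + 1/19) = √(0.0434783 + 0.0526316) = √0.0961099 = 0.310016
z = (z1 − z2)/SE = (-0.838474 − (-1.020328)) / 0.310016 = 0.181854 / 0.310016 = 0.587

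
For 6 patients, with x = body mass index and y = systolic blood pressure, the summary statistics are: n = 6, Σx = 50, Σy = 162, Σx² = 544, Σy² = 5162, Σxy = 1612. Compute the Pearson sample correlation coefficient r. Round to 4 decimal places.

S_xy = nΣxy − ΣxΣy = 6·1612 − 50·162 = 9672 − 8100 = 1572
S_xx = nΣx² − (Σx)² = 6·544 − 50² = 3264 − 2500 = 764
S_yy = nΣy² − (Σy)² = 6·5162 − 162² = 30972 − 26244 = 4728
r = S_xy / √(S_xx·S_yy) = 1572 / √(764·4728) = 1572 / √3612192 = 1572 / 1900.5768 = 0.8271

0.8271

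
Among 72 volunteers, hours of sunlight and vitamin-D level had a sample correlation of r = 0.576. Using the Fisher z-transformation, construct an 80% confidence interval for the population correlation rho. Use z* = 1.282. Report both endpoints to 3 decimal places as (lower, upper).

(0.464, 0.670)

z_r = atanh(0.576) = 0.656456;  SE = 1/√(n−3) = 1/√69 = 0.120386
z-limits: 0.656456 ± 1.282·0.120386 = 0.656456 ± 0.154335 = [0.502121, 0.810791]
ρ-limits: (tanh 0.502121, tanh 0.810791) = (0.464, 0.670)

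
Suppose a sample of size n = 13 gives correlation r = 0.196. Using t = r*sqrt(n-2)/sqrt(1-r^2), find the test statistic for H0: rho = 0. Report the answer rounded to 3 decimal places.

0.663

t = r·√(n−2) / √(1−r²) with r = 0.196, n = 13
  = 0.196·√11 / √(1 − 0.038416)
  = 0.196·3.316625 / 0.980604
  = 0.650059 / 0.980604 = 0.663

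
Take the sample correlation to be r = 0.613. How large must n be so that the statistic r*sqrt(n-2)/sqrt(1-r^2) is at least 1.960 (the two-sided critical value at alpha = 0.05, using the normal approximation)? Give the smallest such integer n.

9

Need r·√(n−2)/√(1−r²) ≥ 1.960
√(n−2) ≥ 1.960·√(1−0.375769) / 0.613 = 1.960·0.790083 / 0.613 = 2.5262
n−2 ≥ 6.3817  ⇒  n ≥ 8.3817
Smallest integer n = 9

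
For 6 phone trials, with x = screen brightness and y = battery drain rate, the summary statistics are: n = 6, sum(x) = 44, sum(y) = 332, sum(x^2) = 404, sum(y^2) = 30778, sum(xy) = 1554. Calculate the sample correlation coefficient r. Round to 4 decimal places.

S_xy = nΣxy − ΣxΣy = 6·1554 − 44·332 = 9324 − 14608 = -5284
S_xx = nΣx² − (Σx)² = 6·404 − 44² = 2424 − 1936 = 488
S_yy = nΣy² − (Σy)² = 6·30778 − 332² = 184668 − 110224 = 74444
r = S_xy / √(S_xx·S_yy) = -5284 / √(488·74444) = -5284 / √36328672 = -5284 / 6027.3271 = -0.8767

-0.8767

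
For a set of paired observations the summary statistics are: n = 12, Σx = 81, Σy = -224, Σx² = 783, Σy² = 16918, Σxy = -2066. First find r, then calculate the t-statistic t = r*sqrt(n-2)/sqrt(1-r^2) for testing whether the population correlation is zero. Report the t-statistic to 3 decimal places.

-1.066

S_xy = nΣxy − ΣxΣy = 12·(-2066) − 81·(-224) = -24792 − (-18144) = -6648
S_xx = nΣx² − (Σx)² = 12·783 − 81² = 9396 − 6561 = 2835
S_yy = nΣy² − (Σy)² = 12·16918 − (-224)² = 203016 − 50176 = 152840
r = S_xy / √(S_xx·S_yy) = -6648 / √(2835·152840) = -6648 / √433301400 = -6648 / 20815.8930 = -0.3194
t = r·√(n−2)/√(1−r²) = -0.3194·√10 / √(1−0.102016) = -1.010031 / 0.947620 = -1.066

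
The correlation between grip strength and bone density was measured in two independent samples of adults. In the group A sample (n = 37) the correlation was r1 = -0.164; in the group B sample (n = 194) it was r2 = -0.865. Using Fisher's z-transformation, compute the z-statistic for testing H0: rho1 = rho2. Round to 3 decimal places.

6.164

Fisher z-transforms: z1 = atanh(-0.164) = -0.165495, z2 = atanh(-0.865) = -1.312871; difference d = 1.147376
Var(d) = 1/34 + 1/191 = 0.0294118 + 0.0052356 = 0.0346474
z = d/√Var(d) = 1.147376 / √0.0346474 = 1.147376 / 0.186138 = 6.164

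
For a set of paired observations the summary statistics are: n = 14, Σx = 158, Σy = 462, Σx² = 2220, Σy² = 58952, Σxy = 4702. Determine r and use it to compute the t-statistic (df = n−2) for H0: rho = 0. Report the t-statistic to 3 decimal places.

S_xy = nΣxy − ΣxΣy = 14·4702 − 158·462 = 65828 − 72996 = -7168
S_xx = nΣx² − (Σx)² = 14·2220 − 158² = 31080 − 24964 = 6116
S_yy = nΣy² − (Σy)² = 14·58952 − 462² = 825328 − 213444 = 611884
r = S_xy / √(S_xx·S_yy) = -7168 / √(6116·611884) = -7168 / √3742282544 = -7168 / 61174.1984 = -0.1172
t = r·√(n−2)/√(1−r²) = -0.1172·√12 / √(1−0.013736) = -0.405993 / 0.993108 = -0.409

-0.409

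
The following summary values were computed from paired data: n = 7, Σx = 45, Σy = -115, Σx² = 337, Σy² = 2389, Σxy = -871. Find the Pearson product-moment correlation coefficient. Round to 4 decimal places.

Numerator: nΣxy − (Σx)(Σy) = 7·(-871) − (45)(-115) = -922
Denominator: √[(nΣx²−(Σx)²)(nΣy²−(Σy)²)]
  nΣx²−(Σx)² = 7·337 − 2025 = 334;  nΣy²−(Σy)² = 7·2389 − 13225 = 3498
  √(334·3498) = √1168332 = 1080.8941
r = -922 / 1080.8941 = -0.8530

-0.8530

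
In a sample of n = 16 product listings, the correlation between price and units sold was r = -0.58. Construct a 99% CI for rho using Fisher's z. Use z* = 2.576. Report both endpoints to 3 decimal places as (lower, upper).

z_r = atanh(-0.58) = -0.662463;  SE = 1/√(n−3) = 1/√13 = 0.277350
z-limits: -0.662463 ± 2.576·0.277350 = -0.662463 ± 0.714454 = [-1.376917, 0.051991]
ρ-limits: (tanh -1.376917, tanh 0.051991) = (-0.880, 0.052)

(-0.880, 0.052)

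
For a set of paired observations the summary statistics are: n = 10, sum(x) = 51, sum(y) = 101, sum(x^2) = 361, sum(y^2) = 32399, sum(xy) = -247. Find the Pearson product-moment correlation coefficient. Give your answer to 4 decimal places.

S_xy = nΣxy − ΣxΣy = 10·(-247) − 51·101 = -2470 − 5151 = -7621
S_xx = nΣx² − (Σx)² = 10·361 − 51² = 3610 − 2601 = 1009
S_yy = nΣy² − (Σy)² = 10·32399 − 101² = 323990 − 10201 = 313789
r = S_xy / √(S_xx·S_yy) = -7621 / √(1009·313789) = -7621 / √316613101 = -7621 / 17793.6253 = -0.4283

-0.4283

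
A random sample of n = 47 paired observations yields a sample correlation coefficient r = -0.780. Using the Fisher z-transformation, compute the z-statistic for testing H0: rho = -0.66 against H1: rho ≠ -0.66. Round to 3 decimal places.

-1.675

Fisher z: atanh(-0.780) = -1.045371, atanh(-0.66) = -0.792814
z = (z_r − z_0)·√(n−3) = (-1.045371 − (-0.792814))·√44 = -0.252557 · 6.633250 = -1.675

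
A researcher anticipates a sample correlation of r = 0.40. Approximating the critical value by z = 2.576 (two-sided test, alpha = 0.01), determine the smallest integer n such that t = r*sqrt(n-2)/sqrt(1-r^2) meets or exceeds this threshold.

Need r·√(n−2)/√(1−r²) ≥ 2.576
√(n−2) ≥ 2.576·√(1−0.1600) / 0.40 = 2.576·0.916515 / 0.40 = 5.9024
n−2 ≥ 34.8383  ⇒  n ≥ 36.8383
Smallest integer n = 37

37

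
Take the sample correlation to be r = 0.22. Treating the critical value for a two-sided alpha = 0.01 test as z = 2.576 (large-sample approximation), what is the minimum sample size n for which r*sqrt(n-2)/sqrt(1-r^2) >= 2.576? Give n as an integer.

133

r√(n−2)/√(1−r²) ≥ 2.576  ⇔  n−2 ≥ (2.576)²·(1−r²)/r²
(1−r²)/r² = (1−0.0484)/0.0484 = 19.6612
n ≥ 2 + 6.635776·19.6612 = 2 + 130.4673 = 132.4673
⌈132.4673⌉ = 133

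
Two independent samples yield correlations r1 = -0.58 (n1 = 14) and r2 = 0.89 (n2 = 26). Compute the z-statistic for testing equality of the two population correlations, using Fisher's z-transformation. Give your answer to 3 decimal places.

z1 = atanh(-0.58) = -0.662463,  z2 = atanh(0.89) = 1.421926
SE = √(1/(n1−3) + 1/(n2−3)) = √(1/11 + 1/23) = √(0.0909091 + 0.0434783) = √0.1343874 = 0.366589
z = (z1 − z2)/SE = (-0.662463 − 1.421926) / 0.366589 = -2.084389 / 0.366589 = -5.686

-5.686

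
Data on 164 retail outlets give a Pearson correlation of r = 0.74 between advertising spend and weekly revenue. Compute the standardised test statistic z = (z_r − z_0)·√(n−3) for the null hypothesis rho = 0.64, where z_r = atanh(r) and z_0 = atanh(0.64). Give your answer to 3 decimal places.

2.440

Fisher z: atanh(0.74) = 0.950479, atanh(0.64) = 0.758174
z = (z_r − z_0)·√(n−3) = (0.950479 − 0.758174)·√161 = 0.192305 · 12.688578 = 2.440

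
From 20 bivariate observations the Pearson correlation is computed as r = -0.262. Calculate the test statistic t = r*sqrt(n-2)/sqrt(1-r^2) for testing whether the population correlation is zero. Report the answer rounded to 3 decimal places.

-1.152

t = r·√(n−2) / √(1−r²) with r = -0.262, n = 20
  = -0.262·√18 / √(1 − 0.068644)
  = -0.262·4.242641 / 0.965068
  = -1.111572 / 0.965068 = -1.152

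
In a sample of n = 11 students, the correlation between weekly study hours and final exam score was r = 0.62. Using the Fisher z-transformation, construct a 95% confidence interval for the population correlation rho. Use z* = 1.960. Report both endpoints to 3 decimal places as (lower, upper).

Fisher z: z_r = atanh(r) = ½·ln((1+0.62)/(1−0.62)) = 0.725005
SE(z) = 1/√(n−3) = 1/√8 = 0.353553
95% ⇒ z* = 1.960; margin = 1.960·0.353553 = 0.692964
CI on z-scale: (0.032041, 1.417969)
Back-transform: tanh(0.032041) = 0.032030, tanh(1.417969) = 0.889174

(0.032, 0.889)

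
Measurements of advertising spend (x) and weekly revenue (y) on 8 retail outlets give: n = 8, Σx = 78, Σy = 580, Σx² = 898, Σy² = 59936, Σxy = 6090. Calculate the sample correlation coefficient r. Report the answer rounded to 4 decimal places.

0.2774

Numerator: nΣxy − (Σx)(Σy) = 8·6090 − (78)(580) = 3480
Denominator: √[(nΣx²−(Σx)²)(nΣy²−(Σy)²)]
  nΣx²−(Σx)² = 8·898 − 6084 = 1100;  nΣy²−(Σy)² = 8·59936 − 336400 = 143088
  √(1100·143088) = √157396800 = 12545.7881
r = 3480 / 12545.7881 = 0.2774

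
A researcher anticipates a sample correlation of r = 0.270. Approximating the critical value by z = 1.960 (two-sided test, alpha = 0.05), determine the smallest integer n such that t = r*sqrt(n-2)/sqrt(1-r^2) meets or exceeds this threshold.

51

Need r·√(n−2)/√(1−r²) ≥ 1.960
√(n−2) ≥ 1.960·√(1−0.072900) / 0.270 = 1.960·0.962860 / 0.270 = 6.9897
n−2 ≥ 48.8559  ⇒  n ≥ 50.8559
Smallest integer n = 51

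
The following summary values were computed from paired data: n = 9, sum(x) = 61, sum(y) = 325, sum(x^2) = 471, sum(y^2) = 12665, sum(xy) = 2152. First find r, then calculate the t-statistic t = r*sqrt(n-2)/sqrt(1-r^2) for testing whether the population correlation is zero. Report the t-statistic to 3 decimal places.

-0.596

S_xy = nΣxy − ΣxΣy = 9·2152 − 61·325 = 19368 − 19825 = -457
S_xx = nΣx² − (Σx)² = 9·471 − 61² = 4239 − 3721 = 518
S_yy = nΣy² − (Σy)² = 9·12665 − 325² = 113985 − 105625 = 8360
r = S_xy / √(S_xx·S_yy) = -457 / √(518·8360) = -457 / √4330480 = -457 / 2080.9805 = -0.2196
t = r·√(n−2)/√(1−r²) = -0.2196·√7 / √(1−0.048224) = -0.581007 / 0.975590 = -0.596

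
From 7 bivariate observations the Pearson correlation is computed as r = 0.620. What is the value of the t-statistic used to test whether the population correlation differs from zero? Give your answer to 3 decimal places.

t = r·√(n−2) / √(1−r²) with r = 0.620, n = 7
  = 0.620·√5 / √(1 − 0.384400)
  = 0.620·2.236068 / 0.784602
  = 1.386362 / 0.784602 = 1.767

1.767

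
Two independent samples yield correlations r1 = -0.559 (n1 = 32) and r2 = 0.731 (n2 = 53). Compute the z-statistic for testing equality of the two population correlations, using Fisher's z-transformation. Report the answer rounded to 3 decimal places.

-6.693

z1 = atanh(-0.559) = -0.631377,  z2 = atanh(0.731) = 0.930872
SE = √(1/(n1−3) + 1/(n2−3)) = √(1/29 + 1/50) = √(0.0344828 + 0.0200000) = √0.0544828 = 0.233416
z = (z1 − z2)/SE = (-0.631377 − 0.930872) / 0.233416 = -1.562249 / 0.233416 = -6.693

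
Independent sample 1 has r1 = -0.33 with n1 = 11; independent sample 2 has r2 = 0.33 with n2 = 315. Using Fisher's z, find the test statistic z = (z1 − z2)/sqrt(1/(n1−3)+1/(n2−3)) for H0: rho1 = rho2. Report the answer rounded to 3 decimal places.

Fisher z-transforms: z1 = atanh(-0.33) = -0.342828, z2 = atanh(0.33) = 0.342828; difference d = -0.685656
Var(d) = 1/8 + 1/312 = 0.1250000 + 0.0032051 = 0.1282051
z = d/√Var(d) = -0.685656 / √0.1282051 = -0.685656 / 0.358057 = -1.915

-1.915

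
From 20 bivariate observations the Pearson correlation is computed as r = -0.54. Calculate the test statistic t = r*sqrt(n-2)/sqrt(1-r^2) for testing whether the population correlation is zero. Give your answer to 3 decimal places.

t = r·√(n−2) / √(1−r²) with r = -0.54, n = 20
  = -0.54·√18 / √(1 − 0.2916)
  = -0.54·4.242641 / 0.841665
  = -2.291026 / 0.841665 = -2.722

-2.722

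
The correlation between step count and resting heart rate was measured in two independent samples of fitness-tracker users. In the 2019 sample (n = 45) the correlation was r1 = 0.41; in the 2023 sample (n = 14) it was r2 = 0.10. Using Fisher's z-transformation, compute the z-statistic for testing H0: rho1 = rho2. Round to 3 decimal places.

Fisher z-transforms: z1 = atanh(0.41) = 0.435611, z2 = atanh(0.10) = 0.100335; difference d = 0.335276
Var(d) = 1/42 + 1/11 = 0.0238095 + 0.0909091 = 0.1147186
z = d/√Var(d) = 0.335276 / √0.1147186 = 0.335276 / 0.338701 = 0.990

0.990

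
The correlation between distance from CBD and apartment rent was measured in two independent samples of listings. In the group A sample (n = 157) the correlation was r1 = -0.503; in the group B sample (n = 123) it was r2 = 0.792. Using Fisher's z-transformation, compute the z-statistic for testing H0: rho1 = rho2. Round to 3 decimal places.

Fisher z-transforms: z1 = atanh(-0.503) = -0.553314, z2 = atanh(0.792) = 1.076775; difference d = -1.630089
Var(d) = 1/154 + 1/120 = 0.0064935 + 0.0083333 = 0.0148268
z = d/√Var(d) = -1.630089 / √0.0148268 = -1.630089 / 0.121765 = -13.387

-13.387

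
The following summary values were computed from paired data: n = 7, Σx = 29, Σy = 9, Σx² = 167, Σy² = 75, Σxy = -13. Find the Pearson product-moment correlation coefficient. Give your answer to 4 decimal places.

Numerator: nΣxy − (Σx)(Σy) = 7·(-13) − (29)(9) = -352
Denominator: √[(nΣx²−(Σx)²)(nΣy²−(Σy)²)]
  nΣx²−(Σx)² = 7·167 − 841 = 328;  nΣy²−(Σy)² = 7·75 − 81 = 444
  √(328·444) = √145632 = 381.6176
r = -352 / 381.6176 = -0.9224

-0.9224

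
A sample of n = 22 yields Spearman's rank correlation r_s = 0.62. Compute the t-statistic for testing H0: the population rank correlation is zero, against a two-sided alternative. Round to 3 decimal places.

t = r_s·√(n−2) / √(1−r_s²) with r_s = 0.62, n = 22
  = 0.62·√20 / √(1 − 0.3844)
  = 0.62·4.472136 / 0.784602
  = 2.772724 / 0.784602 = 3.534

3.534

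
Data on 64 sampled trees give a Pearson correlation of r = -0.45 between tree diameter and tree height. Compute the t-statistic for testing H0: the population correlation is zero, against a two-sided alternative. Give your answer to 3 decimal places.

-3.968

1 − r² = 1 − 0.2025 = 0.7975;  √(1−r²) = 0.893029
√(n−2) = √62 = 7.874008
t = r·√(n−2)/√(1−r²) = -0.45 · 7.874008 / 0.893029 = -3.968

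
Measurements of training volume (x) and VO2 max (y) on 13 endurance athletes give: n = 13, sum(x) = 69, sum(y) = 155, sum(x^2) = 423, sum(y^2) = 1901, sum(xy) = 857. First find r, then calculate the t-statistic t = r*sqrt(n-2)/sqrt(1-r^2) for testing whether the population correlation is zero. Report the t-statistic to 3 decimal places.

Numerator: nΣxy − (Σx)(Σy) = 13·857 − (69)(155) = 446
Denominator: √[(nΣx²−(Σx)²)(nΣy²−(Σy)²)]
  nΣx²−(Σx)² = 13·423 − 4761 = 738;  nΣy²−(Σy)² = 13·1901 − 24025 = 688
  √(738·688) = √507744 = 712.5616
r = 446 / 712.5616 = 0.6259
t = r·√(n−2)/√(1−r²) = 0.6259·√11 / √(1−0.391751) = 2.075875 / 0.779903 = 2.662

2.662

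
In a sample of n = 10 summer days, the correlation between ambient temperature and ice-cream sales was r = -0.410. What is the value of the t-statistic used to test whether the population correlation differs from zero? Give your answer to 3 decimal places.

-1.271

1 − r² = 1 − 0.168100 = 0.831900;  √(1−r²) = 0.912086
√(n−2) = √8 = 2.828427
t = r·√(n−2)/√(1−r²) = -0.410 · 2.828427 / 0.912086 = -1.271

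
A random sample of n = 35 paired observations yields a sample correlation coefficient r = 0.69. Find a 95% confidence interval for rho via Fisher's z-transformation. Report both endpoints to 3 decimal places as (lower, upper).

Fisher z: z_r = atanh(r) = ½·ln((1+0.69)/(1−0.69)) = 0.847956
SE(z) = 1/√(n−3) = 1/√32 = 0.176777
95% ⇒ z* = 1.960; margin = 1.960·0.176777 = 0.346483
CI on z-scale: (0.501473, 1.194439)
Back-transform: tanh(0.501473) = 0.463275, tanh(1.194439) = 0.831951

(0.463, 0.832)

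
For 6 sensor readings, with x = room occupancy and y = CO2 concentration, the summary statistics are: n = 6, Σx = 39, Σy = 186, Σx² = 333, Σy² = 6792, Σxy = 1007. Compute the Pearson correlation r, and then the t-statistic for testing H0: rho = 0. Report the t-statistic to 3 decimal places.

Numerator: nΣxy − (Σx)(Σy) = 6·1007 − (39)(186) = -1212
Denominator: √[(nΣx²−(Σx)²)(nΣy²−(Σy)²)]
  nΣx²−(Σx)² = 6·333 − 1521 = 477;  nΣy²−(Σy)² = 6·6792 − 34596 = 6156
  √(477·6156) = √2936412 = 1713.5962
r = -1212 / 1713.5962 = -0.7073
t = r·√(n−2)/√(1−r²) = -0.7073·√4 / √(1−0.500273) = -1.414600 / 0.706914 = -2.001

-2.001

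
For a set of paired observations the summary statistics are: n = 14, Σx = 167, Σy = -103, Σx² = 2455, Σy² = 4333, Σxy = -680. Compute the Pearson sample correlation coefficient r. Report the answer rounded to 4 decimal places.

0.4265

Numerator: nΣxy − (Σx)(Σy) = 14·(-680) − (167)(-103) = 7681
Denominator: √[(nΣx²−(Σx)²)(nΣy²−(Σy)²)]
  nΣx²−(Σx)² = 14·2455 − 27889 = 6481;  nΣy²−(Σy)² = 14·4333 − 10609 = 50053
  √(6481·50053) = √324393493 = 18010.9270
r = 7681 / 18010.9270 = 0.4265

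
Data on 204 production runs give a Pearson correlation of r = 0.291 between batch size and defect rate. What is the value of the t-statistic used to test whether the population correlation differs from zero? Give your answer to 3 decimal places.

t = r·√(n−2) / √(1−r²) with r = 0.291, n = 204
  = 0.291·√202 / √(1 − 0.084681)
  = 0.291·14.212670 / 0.956723
  = 4.135887 / 0.956723 = 4.323

4.323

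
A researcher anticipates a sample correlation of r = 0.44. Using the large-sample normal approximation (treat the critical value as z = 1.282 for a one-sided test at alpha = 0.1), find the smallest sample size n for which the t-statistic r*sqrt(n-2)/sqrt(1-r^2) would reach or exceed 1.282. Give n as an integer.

9

r√(n−2)/√(1−r²) ≥ 1.282  ⇔  n−2 ≥ (1.282)²·(1−r²)/r²
(1−r²)/r² = (1−0.1936)/0.1936 = 4.1653
n ≥ 2 + 1.643524·4.1653 = 2 + 6.8458 = 8.8458
⌈8.8458⌉ = 9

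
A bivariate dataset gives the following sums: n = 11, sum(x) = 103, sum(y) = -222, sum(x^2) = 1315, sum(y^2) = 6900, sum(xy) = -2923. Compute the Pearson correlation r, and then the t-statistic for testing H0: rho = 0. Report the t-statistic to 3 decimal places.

Numerator: nΣxy − (Σx)(Σy) = 11·(-2923) − (103)(-222) = -9287
Denominator: √[(nΣx²−(Σx)²)(nΣy²−(Σy)²)]
  nΣx²−(Σx)² = 11·1315 − 10609 = 3856;  nΣy²−(Σy)² = 11·6900 − 49284 = 26616
  √(3856·26616) = √102631296 = 10130.7105
r = -9287 / 10130.7105 = -0.9167
t = r·√(n−2)/√(1−r²) = -0.9167·√9 / √(1−0.840339) = -2.750100 / 0.399576 = -6.883

-6.883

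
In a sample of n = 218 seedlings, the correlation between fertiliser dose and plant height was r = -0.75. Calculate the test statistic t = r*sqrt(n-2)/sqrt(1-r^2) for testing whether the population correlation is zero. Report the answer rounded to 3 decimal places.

-16.665

t = r·√(n−2) / √(1−r²) with r = -0.75, n = 218
  = -0.75·√216 / √(1 − 0.5625)
  = -0.75·14.696938 / 0.661438
  = -11.022703 / 0.661438 = -16.665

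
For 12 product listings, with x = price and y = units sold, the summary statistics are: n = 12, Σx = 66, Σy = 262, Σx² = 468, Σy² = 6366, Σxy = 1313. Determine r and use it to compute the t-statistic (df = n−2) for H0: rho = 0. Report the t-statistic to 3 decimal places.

-1.785

Numerator: nΣxy − (Σx)(Σy) = 12·1313 − (66)(262) = -1536
Denominator: √[(nΣx²−(Σx)²)(nΣy²−(Σy)²)]
  nΣx²−(Σx)² = 12·468 − 4356 = 1260;  nΣy²−(Σy)² = 12·6366 − 68644 = 7748
  √(1260·7748) = √9762480 = 3124.4968
r = -1536 / 3124.4968 = -0.4916
t = r·√(n−2)/√(1−r²) = -0.4916·√10 / √(1−0.241671) = -1.554576 / 0.870821 = -1.785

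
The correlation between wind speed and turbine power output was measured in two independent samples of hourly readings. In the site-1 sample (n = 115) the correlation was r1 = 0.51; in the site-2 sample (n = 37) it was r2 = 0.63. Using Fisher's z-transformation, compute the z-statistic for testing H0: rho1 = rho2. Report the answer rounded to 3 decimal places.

z1 = atanh(0.51) = 0.562730,  z2 = atanh(0.63) = 0.741416
SE = √(1/(n1−3) + 1/(n2−3)) = √(1/112 + 1/34) = √(0.0089286 + 0.0294118) = √0.0383404 = 0.195807
z = (z1 − z2)/SE = (0.562730 − 0.741416) / 0.195807 = -0.178686 / 0.195807 = -0.913

-0.913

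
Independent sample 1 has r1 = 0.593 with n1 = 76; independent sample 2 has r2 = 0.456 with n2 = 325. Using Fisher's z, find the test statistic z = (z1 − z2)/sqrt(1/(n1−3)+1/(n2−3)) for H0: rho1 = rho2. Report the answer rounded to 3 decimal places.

z1 = atanh(0.593) = 0.682281,  z2 = atanh(0.456) = 0.492249
SE = √(1/(n1−3) + 1/(n2−3)) = √(1/73 + 1/322) = √(0.0136986 + 0.0031056) = √0.0168042 = 0.129631
z = (z1 − z2)/SE = (0.682281 − 0.492249) / 0.129631 = 0.190032 / 0.129631 = 1.466

1.466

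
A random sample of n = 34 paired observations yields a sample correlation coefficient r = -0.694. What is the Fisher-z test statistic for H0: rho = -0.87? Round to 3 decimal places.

Fisher z: atanh(-0.694) = -0.855631, atanh(-0.87) = -1.333080
z = (z_r − z_0)·√(n−3) = (-0.855631 − (-1.333080))·√31 = 0.477449 · 5.567764 = 2.658

2.658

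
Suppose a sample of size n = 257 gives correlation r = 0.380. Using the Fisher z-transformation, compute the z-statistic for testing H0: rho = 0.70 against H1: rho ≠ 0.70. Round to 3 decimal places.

-7.447

z_r = atanh(0.380) = 0.400060,  z_0 = atanh(0.70) = 0.867301
SE = 1/√(n−3) = 1/√254 = 0.062746
z = (z_r − z_0)/SE = (0.400060 − 0.867301) / 0.062746 = -0.467241 / 0.062746 = -7.447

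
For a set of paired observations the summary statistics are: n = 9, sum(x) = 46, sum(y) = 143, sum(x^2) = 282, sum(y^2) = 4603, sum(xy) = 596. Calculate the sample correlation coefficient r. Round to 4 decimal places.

-0.4080

S_xy = nΣxy − ΣxΣy = 9·596 − 46·143 = 5364 − 6578 = -1214
S_xx = nΣx² − (Σx)² = 9·282 − 46² = 2538 − 2116 = 422
S_yy = nΣy² − (Σy)² = 9·4603 − 143² = 41427 − 20449 = 20978
r = S_xy / √(S_xx·S_yy) = -1214 / √(422·20978) = -1214 / √8852716 = -1214 / 2975.3514 = -0.4080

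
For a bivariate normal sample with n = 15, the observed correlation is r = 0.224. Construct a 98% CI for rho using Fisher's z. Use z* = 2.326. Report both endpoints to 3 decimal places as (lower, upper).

(-0.417, 0.716)

z_r = atanh(0.224) = 0.227863;  SE = 1/√(n−3) = 1/√12 = 0.288675
z-limits: 0.227863 ± 2.326·0.288675 = 0.227863 ± 0.671458 = [-0.443595, 0.899321]
ρ-limits: (tanh -0.443595, tanh 0.899321) = (-0.417, 0.716)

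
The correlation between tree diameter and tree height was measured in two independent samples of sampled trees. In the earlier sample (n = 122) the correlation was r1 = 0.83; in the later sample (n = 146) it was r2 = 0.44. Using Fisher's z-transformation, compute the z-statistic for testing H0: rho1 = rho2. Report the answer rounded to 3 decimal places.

5.770

Fisher z-transforms: z1 = atanh(0.83) = 1.188136, z2 = atanh(0.44) = 0.472231; difference d = 0.715905
Var(d) = 1/119 + 1/143 = 0.0084034 + 0.0069930 = 0.0153964
z = d/√Var(d) = 0.715905 / √0.0153964 = 0.715905 / 0.124082 = 5.770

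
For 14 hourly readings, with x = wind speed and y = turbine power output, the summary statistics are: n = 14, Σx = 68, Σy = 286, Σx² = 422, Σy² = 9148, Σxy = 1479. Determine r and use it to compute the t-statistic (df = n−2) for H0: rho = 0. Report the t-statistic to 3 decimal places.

0.573

S_xy = nΣxy − ΣxΣy = 14·1479 − 68·286 = 20706 − 19448 = 1258
S_xx = nΣx² − (Σx)² = 14·422 − 68² = 5908 − 4624 = 1284
S_yy = nΣy² − (Σy)² = 14·9148 − 286² = 128072 − 81796 = 46276
r = S_xy / √(S_xx·S_yy) = 1258 / √(1284·46276) = 1258 / √59418384 = 1258 / 7708.3321 = 0.1632
t = r·√(n−2)/√(1−r²) = 0.1632·√12 / √(1−0.026634) = 0.565341 / 0.986593 = 0.573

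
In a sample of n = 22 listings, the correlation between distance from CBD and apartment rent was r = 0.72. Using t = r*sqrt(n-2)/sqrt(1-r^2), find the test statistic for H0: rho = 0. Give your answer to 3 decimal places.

4.640

t = r·√(n−2) / √(1−r²) with r = 0.72, n = 22
  = 0.72·√20 / √(1 − 0.5184)
  = 0.72·4.472136 / 0.693974
  = 3.219938 / 0.693974 = 4.640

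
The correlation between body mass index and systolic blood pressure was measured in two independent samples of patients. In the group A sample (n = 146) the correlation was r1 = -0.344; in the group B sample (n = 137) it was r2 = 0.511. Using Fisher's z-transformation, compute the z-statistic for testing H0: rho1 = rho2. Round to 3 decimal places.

Fisher z-transforms: z1 = atanh(-0.344) = -0.358622, z2 = atanh(0.511) = 0.564082; difference d = -0.922704
Var(d) = 1/143 + 1/134 = 0.0069930 + 0.0074627 = 0.0144557
z = d/√Var(d) = -0.922704 / √0.0144557 = -0.922704 / 0.120232 = -7.674

-7.674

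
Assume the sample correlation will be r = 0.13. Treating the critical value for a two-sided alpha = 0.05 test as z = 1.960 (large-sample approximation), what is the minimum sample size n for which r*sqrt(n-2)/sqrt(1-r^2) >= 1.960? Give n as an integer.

226

r√(n−2)/√(1−r²) ≥ 1.960  ⇔  n−2 ≥ (1.960)²·(1−r²)/r²
(1−r²)/r² = (1−0.0169)/0.0169 = 58.1716
n ≥ 2 + 3.8416·58.1716 = 2 + 223.4720 = 225.4720
⌈225.4720⌉ = 226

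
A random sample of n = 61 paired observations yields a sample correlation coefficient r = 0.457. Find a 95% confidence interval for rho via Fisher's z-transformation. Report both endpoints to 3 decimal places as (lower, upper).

(0.232, 0.636)

z_r = atanh(0.457) = 0.493513;  SE = 1/√(n−3) = 1/√58 = 0.131306
z-limits: 0.493513 ± 1.960·0.131306 = 0.493513 ± 0.257360 = [0.236153, 0.750873]
ρ-limits: (tanh 0.236153, tanh 0.750873) = (0.232, 0.636)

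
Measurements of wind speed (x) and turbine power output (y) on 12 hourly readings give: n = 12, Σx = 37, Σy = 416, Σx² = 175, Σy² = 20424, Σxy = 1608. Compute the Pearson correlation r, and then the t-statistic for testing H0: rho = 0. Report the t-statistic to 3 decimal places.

S_xy = nΣxy − ΣxΣy = 12·1608 − 37·416 = 19296 − 15392 = 3904
S_xx = nΣx² − (Σx)² = 12·175 − 37² = 2100 − 1369 = 731
S_yy = nΣy² − (Σy)² = 12·20424 − 416² = 245088 − 173056 = 72032
r = S_xy / √(S_xx·S_yy) = 3904 / √(731·72032) = 3904 / √52655392 = 3904 / 7256.4035 = 0.5380
t = r·√(n−2)/√(1−r²) = 0.5380·√10 / √(1−0.289444) = 1.701305 / 0.842945 = 2.018

2.018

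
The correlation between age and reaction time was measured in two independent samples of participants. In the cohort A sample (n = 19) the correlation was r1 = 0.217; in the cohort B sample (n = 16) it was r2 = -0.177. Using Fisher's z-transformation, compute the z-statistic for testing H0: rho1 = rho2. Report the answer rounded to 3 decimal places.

z1 = atanh(0.217) = 0.220506,  z2 = atanh(-0.177) = -0.178884
SE = √(1/(n1−3) + 1/(n2−3)) = √(1/16 + 1/13) = √(0.0625000 + 0.0769231) = √0.1394231 = 0.373394
z = (z1 − z2)/SE = (0.220506 − (-0.178884)) / 0.373394 = 0.399390 / 0.373394 = 1.070

1.070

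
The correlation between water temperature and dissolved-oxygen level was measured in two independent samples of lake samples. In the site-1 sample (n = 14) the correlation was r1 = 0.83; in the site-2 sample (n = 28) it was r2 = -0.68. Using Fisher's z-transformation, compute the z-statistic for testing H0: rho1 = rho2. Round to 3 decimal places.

5.575

Fisher z-transforms: z1 = atanh(0.83) = 1.188136, z2 = atanh(-0.68) = -0.829114; difference d = 2.017250
Var(d) = 1/11 + 1/25 = 0.0909091 + 0.0400000 = 0.1309091
z = d/√Var(d) = 2.017250 / √0.1309091 = 2.017250 / 0.361814 = 5.575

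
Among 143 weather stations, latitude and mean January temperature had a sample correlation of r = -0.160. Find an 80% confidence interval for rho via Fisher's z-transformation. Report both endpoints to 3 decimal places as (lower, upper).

(-0.263, -0.053)

Fisher z: z_r = atanh(r) = ½·ln((1+(-0.160))/(1−(-0.160))) = -0.161387
SE(z) = 1/√(n−3) = 1/√140 = 0.084515
80% ⇒ z* = 1.282; margin = 1.282·0.084515 = 0.108348
CI on z-scale: (-0.269735, -0.053039)
Back-transform: tanh(-0.269735) = -0.263378, tanh(-0.053039) = -0.052989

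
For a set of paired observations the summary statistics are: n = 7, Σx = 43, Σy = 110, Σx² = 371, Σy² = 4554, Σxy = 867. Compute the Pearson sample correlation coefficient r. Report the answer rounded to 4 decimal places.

S_xy = nΣxy − ΣxΣy = 7·867 − 43·110 = 6069 − 4730 = 1339
S_xx = nΣx² − (Σx)² = 7·371 − 43² = 2597 − 1849 = 748
S_yy = nΣy² − (Σy)² = 7·4554 − 110² = 31878 − 12100 = 19778
r = S_xy / √(S_xx·S_yy) = 1339 / √(748·19778) = 1339 / √14793944 = 1339 / 3846.2896 = 0.3481

0.3481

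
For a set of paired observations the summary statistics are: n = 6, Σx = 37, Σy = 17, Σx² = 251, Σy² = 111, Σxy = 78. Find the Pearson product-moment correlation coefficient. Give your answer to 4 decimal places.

S_xy = nΣxy − ΣxΣy = 6·78 − 37·17 = 468 − 629 = -161
S_xx = nΣx² − (Σx)² = 6·251 − 37² = 1506 − 1369 = 137
S_yy = nΣy² − (Σy)² = 6·111 − 17² = 666 − 289 = 377
r = S_xy / √(S_xx·S_yy) = -161 / √(137·377) = -161 / √51649 = -161 / 227.2642 = -0.7084

-0.7084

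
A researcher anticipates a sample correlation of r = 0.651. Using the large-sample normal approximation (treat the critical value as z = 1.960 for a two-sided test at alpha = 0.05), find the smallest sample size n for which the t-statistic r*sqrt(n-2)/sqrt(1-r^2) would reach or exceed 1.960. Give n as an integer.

8

Need r·√(n−2)/√(1−r²) ≥ 1.960
√(n−2) ≥ 1.960·√(1−0.423801) / 0.651 = 1.960·0.759078 / 0.651 = 2.2854
n−2 ≥ 5.2231  ⇒  n ≥ 7.2231
Smallest integer n = 8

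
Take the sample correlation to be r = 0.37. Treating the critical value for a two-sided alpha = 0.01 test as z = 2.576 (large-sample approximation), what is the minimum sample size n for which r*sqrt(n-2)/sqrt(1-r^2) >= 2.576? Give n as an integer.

Need r·√(n−2)/√(1−r²) ≥ 2.576
√(n−2) ≥ 2.576·√(1−0.1369) / 0.37 = 2.576·0.929032 / 0.37 = 6.4681
n−2 ≥ 41.8363  ⇒  n ≥ 43.8363
Smallest integer n = 44

44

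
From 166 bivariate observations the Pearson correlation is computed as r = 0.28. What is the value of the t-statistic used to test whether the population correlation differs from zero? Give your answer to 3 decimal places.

1 − r² = 1 − 0.0784 = 0.9216;  √(1−r²) = 0.960000
√(n−2) = √164 = 12.806248
t = r·√(n−2)/√(1−r²) = 0.28 · 12.806248 / 0.960000 = 3.735

3.735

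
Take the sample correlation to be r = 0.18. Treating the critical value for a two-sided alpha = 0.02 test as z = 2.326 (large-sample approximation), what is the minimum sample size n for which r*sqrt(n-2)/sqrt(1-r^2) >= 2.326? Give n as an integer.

Need r·√(n−2)/√(1−r²) ≥ 2.326
√(n−2) ≥ 2.326·√(1−0.0324) / 0.18 = 2.326·0.983667 / 0.18 = 12.7112
n−2 ≥ 161.5746  ⇒  n ≥ 163.5746
Smallest integer n = 164

164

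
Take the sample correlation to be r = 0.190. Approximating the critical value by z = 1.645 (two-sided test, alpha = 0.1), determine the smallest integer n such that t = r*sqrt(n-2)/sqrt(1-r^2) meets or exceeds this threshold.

r√(n−2)/√(1−r²) ≥ 1.645  ⇔  n−2 ≥ (1.645)²·(1−r²)/r²
(1−r²)/r² = (1−0.036100)/0.036100 = 26.7008
n ≥ 2 + 2.706025·26.7008 = 2 + 72.2530 = 74.2530
⌈74.2530⌉ = 75

75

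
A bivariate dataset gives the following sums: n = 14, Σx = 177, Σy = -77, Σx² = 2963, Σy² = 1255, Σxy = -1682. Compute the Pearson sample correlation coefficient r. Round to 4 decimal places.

-0.9124

Numerator: nΣxy − (Σx)(Σy) = 14·(-1682) − (177)(-77) = -9919
Denominator: √[(nΣx²−(Σx)²)(nΣy²−(Σy)²)]
  nΣx²−(Σx)² = 14·2963 − 31329 = 10153;  nΣy²−(Σy)² = 14·1255 − 5929 = 11641
  √(10153·11641) = √118191073 = 10871.5718
r = -9919 / 10871.5718 = -0.9124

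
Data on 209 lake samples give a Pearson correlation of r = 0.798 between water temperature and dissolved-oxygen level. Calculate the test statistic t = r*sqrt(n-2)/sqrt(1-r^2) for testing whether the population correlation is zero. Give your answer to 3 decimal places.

19.051

1 − r² = 1 − 0.636804 = 0.363196;  √(1−r²) = 0.602657
√(n−2) = √207 = 14.387495
t = r·√(n−2)/√(1−r²) = 0.798 · 14.387495 / 0.602657 = 19.051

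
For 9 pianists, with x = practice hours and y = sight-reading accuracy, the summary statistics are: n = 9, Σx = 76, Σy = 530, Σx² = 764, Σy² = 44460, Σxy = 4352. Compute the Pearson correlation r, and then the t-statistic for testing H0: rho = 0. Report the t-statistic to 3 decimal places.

S_xy = nΣxy − ΣxΣy = 9·4352 − 76·530 = 39168 − 40280 = -1112
S_xx = nΣx² − (Σx)² = 9·764 − 76² = 6876 − 5776 = 1100
S_yy = nΣy² − (Σy)² = 9·44460 − 530² = 400140 − 280900 = 119240
r = S_xy / √(S_xx·S_yy) = -1112 / √(1100·119240) = -1112 / √131164000 = -1112 / 11452.6853 = -0.0971
t = r·√(n−2)/√(1−r²) = -0.0971·√7 / √(1−0.009428) = -0.256902 / 0.995275 = -0.258

-0.258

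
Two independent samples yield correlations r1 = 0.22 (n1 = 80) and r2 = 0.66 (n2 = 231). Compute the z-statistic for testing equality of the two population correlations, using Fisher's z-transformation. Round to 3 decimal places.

Fisher z-transforms: z1 = atanh(0.22) = 0.223656, z2 = atanh(0.66) = 0.792814; difference d = -0.569158
Var(d) = 1/77 + 1/228 = 0.0129870 + 0.0043860 = 0.0173730
z = d/√Var(d) = -0.569158 / √0.0173730 = -0.569158 / 0.131807 = -4.318

-4.318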